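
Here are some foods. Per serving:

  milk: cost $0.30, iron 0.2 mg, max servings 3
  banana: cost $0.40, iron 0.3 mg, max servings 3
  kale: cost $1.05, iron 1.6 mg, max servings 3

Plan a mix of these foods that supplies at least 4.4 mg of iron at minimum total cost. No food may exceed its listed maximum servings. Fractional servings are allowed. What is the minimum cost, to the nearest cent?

$2.89

Cost per mg of iron: kale $0.6562, banana $1.3333, milk $1.5000.
Take 2.75 servings of kale: +4.4 mg iron for $2.89 (total $2.89, still need 0.0 mg).
Greedy by cheapest-per-mg is optimal for a single linear constraint, so the minimum cost is $2.89.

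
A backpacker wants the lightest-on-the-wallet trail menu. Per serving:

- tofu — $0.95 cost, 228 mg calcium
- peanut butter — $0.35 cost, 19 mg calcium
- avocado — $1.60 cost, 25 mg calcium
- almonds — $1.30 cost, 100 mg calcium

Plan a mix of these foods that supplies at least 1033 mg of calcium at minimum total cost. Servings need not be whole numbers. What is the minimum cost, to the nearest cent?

$4.30

Cost per mg of calcium: tofu $0.0042, almonds $0.0130, peanut butter $0.0184, avocado $0.0640.
With no serving limits, use only tofu: 1033 mg / 228 mg = 4.531 servings × $0.95 = $4.30.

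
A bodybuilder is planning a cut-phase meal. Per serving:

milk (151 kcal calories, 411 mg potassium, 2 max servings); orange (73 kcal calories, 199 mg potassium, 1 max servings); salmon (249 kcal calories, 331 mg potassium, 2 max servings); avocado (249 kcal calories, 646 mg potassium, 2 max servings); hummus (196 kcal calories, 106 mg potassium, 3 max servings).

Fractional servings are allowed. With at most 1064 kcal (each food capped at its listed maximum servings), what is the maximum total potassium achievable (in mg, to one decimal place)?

2566.9 mg

Potassium per kcal: orange 2.726, milk 2.722, avocado 2.594, salmon 1.329, hummus 0.5408.
Take 1 serving of orange: uses 73 kcal, +199.0 mg potassium (running total 199.0 mg).
Take 2 servings of milk: uses 302 kcal, +822.0 mg potassium (running total 1021.0 mg).
Take 2 servings of avocado: uses 498 kcal, +1292.0 mg potassium (running total 2313.0 mg).
Take 0.7671 servings of salmon: uses 191 kcal, +253.9 mg potassium (running total 2566.9 mg).
Greedy by best ratio exhausts the calories allowance optimally: 2566.9 mg.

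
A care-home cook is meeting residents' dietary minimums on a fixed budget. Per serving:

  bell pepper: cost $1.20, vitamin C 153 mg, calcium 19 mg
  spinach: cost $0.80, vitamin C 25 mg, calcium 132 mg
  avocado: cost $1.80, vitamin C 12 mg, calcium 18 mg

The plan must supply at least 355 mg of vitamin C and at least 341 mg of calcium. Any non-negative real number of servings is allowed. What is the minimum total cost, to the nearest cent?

An LP optimum is at a vertex; with two nutrient constraints at most two foods are used. Check each candidate.
bell pepper only: max(355/153, 341/19) = 17.95 servings → $21.54.
spinach only: max(355/25, 341/132) = 14.2 servings → $11.36.
avocado only: max(355/12, 341/18) = 29.58 servings → $53.25.
bell pepper + spinach with both tight: 1.944 servings and 2.304 servings → $4.18.
bell pepper + avocado with both tight: 0.9097 servings and 17.98 servings → $33.46.
spinach + avocado: intersection lies outside the first quadrant.
Cheapest feasible corner: $4.18.

$4.18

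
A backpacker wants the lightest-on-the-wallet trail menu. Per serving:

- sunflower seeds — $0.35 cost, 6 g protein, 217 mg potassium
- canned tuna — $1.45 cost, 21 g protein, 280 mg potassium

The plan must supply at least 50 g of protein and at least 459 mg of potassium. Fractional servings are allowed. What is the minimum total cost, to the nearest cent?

Minimising a linear cost over {protein ≥ 50, potassium ≥ 459, servings ≥ 0} — the optimum is at a vertex, using one or two foods.
sunflower seeds only: max(50/6, 459/217) = 8.333 servings → $2.92.
canned tuna only: max(50/21, 459/280) = 2.381 servings → $3.45.
sunflower seeds + canned tuna: the both-tight solution has a negative serving — not a feasible corner.
So the least-cost plan costs $2.92.

$2.92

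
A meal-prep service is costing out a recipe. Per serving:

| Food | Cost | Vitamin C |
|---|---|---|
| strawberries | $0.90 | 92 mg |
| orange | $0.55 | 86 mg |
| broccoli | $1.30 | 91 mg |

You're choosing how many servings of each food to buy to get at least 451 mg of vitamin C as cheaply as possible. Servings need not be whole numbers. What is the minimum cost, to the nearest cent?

$2.88

Cost per mg of vitamin C: orange $0.0064, strawberries $0.0098, broccoli $0.0143.
With no serving limits, use only orange: 451 mg / 86 mg = 5.244 servings × $0.55 = $2.88.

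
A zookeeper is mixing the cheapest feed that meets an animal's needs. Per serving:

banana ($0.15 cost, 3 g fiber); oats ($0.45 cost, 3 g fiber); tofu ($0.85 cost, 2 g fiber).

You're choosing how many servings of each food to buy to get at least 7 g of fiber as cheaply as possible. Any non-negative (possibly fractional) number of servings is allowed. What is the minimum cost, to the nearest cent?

Cost per g of fiber: banana $0.0500, oats $0.1500, tofu $0.4250.
With no serving limits, use only banana: 7 g / 3 g = 2.333 servings × $0.15 = $0.35.

$0.35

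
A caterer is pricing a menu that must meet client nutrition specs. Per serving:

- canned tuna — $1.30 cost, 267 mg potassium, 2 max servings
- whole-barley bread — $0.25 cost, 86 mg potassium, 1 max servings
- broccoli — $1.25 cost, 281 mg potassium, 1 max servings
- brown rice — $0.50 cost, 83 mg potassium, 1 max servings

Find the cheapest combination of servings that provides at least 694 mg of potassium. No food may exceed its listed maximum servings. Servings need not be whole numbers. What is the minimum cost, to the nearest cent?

Cost per mg of potassium: whole-barley bread $0.0029, broccoli $0.0044, canned tuna $0.0049, brown rice $0.0060.
Take 1 serving of whole-barley bread: +86.0 mg potassium for $0.25 (total $0.25, still need 608.0 mg).
Take 1 serving of broccoli: +281.0 mg potassium for $1.25 (total $1.50, still need 327.0 mg).
Take 1.225 servings of canned tuna: +327.0 mg potassium for $1.59 (total $3.09, still need 0.0 mg).
Filling from the cheapest source first is optimal under one linear minimum: $3.09.

$3.09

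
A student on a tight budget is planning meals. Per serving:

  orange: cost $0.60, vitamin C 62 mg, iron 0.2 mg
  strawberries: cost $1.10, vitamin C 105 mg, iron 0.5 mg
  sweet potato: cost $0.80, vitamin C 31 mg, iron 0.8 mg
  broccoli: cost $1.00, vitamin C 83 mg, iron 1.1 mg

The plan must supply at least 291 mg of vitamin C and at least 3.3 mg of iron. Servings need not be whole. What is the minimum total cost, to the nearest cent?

$3.37

The cheapest plan sits at a corner of the feasible region — with two constraints it uses at most two foods.
orange only: max(291/62, 3.3/0.2) = 16.5 servings → $9.90.
strawberries only: max(291/105, 3.3/0.5) = 6.6 servings → $7.26.
sweet potato only: max(291/31, 3.3/0.8) = 9.387 servings → $7.51.
broccoli only: max(291/83, 3.3/1.1) = 3.506 servings → $3.51.
orange + strawberries: the both-tight solution has a negative serving — not a feasible corner.
orange + sweet potato with both tight: 3.007 servings and 3.373 servings → $4.50.
orange + broccoli with both tight: 0.8953 servings and 2.837 servings → $3.37.
strawberries + sweet potato with both tight: 1.905 servings and 2.934 servings → $4.44.
strawberries + broccoli with both tight: 0.6243 servings and 2.716 servings → $3.40.
sweet potato + broccoli: the both-tight solution has a negative serving — not a feasible corner.
The minimum over all feasible corners is $3.37.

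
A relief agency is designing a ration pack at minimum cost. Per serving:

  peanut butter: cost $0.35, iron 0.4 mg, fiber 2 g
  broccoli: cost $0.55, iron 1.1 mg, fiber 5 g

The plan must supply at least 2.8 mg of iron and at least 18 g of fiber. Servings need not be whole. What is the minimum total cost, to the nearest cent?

A basic optimal solution has at most two foods positive. Try each food alone and each pair with both targets met exactly.
peanut butter only: max(2.8/0.4, 18/2) = 9 servings → $3.15.
broccoli only: max(2.8/1.1, 18/5) = 3.6 servings → $1.98.
peanut butter + broccoli: intersection lies outside the first quadrant.
So the least-cost plan costs $1.98.

$1.98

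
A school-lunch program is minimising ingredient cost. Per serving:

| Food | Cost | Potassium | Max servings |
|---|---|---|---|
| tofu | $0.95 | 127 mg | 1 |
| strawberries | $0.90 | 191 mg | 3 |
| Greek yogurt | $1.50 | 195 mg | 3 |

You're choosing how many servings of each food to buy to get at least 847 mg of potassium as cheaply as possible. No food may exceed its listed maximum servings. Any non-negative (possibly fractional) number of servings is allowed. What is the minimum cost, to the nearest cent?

Cost per mg of potassium: strawberries $0.0047, tofu $0.0075, Greek yogurt $0.0077.
Take 3 servings of strawberries: +573.0 mg potassium for $2.70 (total $2.70, still need 274.0 mg).
Take 1 serving of tofu: +127.0 mg potassium for $0.95 (total $3.65, still need 147.0 mg).
Take 0.7538 servings of Greek yogurt: +147.0 mg potassium for $1.13 (total $4.78, still need 0.0 mg).
Greedy by cheapest-per-mg is optimal for a single linear constraint, so the minimum cost is $4.78.

$4.78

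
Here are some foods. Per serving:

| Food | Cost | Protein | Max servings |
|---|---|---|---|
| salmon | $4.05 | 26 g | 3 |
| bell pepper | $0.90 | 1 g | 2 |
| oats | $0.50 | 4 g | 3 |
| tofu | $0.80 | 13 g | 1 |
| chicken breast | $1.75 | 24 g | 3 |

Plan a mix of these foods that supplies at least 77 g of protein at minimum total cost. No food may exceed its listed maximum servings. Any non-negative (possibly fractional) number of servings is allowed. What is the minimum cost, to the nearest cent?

$5.47

Cost per g of protein: tofu $0.0615, chicken breast $0.0729, oats $0.1250, salmon $0.1558, bell pepper $0.9000.
Take 1 serving of tofu: +13.0 g protein for $0.80 (total $0.80, still need 64.0 g).
Take 2.667 servings of chicken breast: +64.0 g protein for $4.67 (total $5.47, still need 0.0 g).
Filling from the cheapest source first is optimal under one linear minimum: $5.47.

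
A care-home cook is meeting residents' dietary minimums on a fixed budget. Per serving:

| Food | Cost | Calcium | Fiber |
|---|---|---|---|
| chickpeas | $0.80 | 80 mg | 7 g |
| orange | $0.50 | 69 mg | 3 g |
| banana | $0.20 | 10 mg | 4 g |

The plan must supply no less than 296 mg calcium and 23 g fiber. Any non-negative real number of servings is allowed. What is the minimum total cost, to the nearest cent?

This is a tiny linear program; its minimum lies at a vertex of the feasible set. List the vertices and price them.
chickpeas only: max(296/80, 23/7) = 3.7 servings → $2.96.
orange only: max(296/69, 23/3) = 7.667 servings → $3.83.
banana only: max(296/10, 23/4) = 29.6 servings → $5.92.
chickpeas + orange with both tight: 2.877 servings and 0.9547 servings → $2.78.
chickpeas + banana with both targets exact would need a negative amount; discard.
orange + banana with both tight: 3.878 servings and 2.841 servings → $2.51.
Cheapest feasible corner: $2.51.

$2.51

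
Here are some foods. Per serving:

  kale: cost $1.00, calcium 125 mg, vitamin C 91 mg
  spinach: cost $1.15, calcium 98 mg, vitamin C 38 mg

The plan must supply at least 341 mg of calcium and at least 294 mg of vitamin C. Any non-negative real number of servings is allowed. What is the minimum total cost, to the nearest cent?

$3.23

Two binding constraints pin down two serving amounts, so the optimal mix uses at most two foods. The candidates are each food alone (scaled to the tighter of calcium/vitamin C) and each pair with both constraints tight.
kale only: max(341/125, 294/91) = 3.231 servings → $3.23.
spinach only: max(341/98, 294/38) = 7.737 servings → $8.90.
kale + spinach: the both-tight solution has a negative serving — not a feasible corner.
The minimum over all feasible corners is $3.23.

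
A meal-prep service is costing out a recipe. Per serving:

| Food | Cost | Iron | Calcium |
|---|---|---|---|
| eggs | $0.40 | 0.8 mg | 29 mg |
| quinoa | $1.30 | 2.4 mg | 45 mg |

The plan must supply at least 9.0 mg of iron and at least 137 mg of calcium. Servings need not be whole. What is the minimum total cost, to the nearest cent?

This is a tiny linear program; its minimum lies at a vertex of the feasible set. List the vertices and price them.
eggs only: max(9.0/0.8, 137/29) = 11.25 servings → $4.50.
quinoa only: max(9.0/2.4, 137/45) = 3.75 servings → $4.88.
eggs + quinoa with both targets exact would need a negative amount; discard.
Cheapest feasible corner: $4.50.

$4.50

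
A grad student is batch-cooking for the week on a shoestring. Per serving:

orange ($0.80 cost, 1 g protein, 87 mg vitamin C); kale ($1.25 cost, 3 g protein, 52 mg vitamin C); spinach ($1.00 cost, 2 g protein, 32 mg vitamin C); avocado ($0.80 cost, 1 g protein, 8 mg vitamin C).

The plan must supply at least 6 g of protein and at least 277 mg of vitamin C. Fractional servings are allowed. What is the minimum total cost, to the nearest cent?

This is a tiny linear program; its minimum lies at a vertex of the feasible set. List the vertices and price them.
orange only: max(6/1, 277/87) = 6 servings → $4.80.
kale only: max(6/3, 277/52) = 5.327 servings → $6.66.
spinach only: max(6/2, 277/32) = 8.656 servings → $8.66.
avocado only: max(6/1, 277/8) = 34.62 servings → $27.70.
orange + kale with both tight: 2.483 servings and 1.172 servings → $3.45.
orange + spinach with both tight: 2.549 servings and 1.725 servings → $3.76.
orange + avocado with both tight: 2.899 servings and 3.101 servings → $4.80.
kale + spinach with both targets exact would need a negative amount; discard.
kale + avocado with both targets exact would need a negative amount; discard.
spinach + avocado: the both-tight solution has a negative serving — not a feasible corner.
So the least-cost plan costs $3.45.

$3.45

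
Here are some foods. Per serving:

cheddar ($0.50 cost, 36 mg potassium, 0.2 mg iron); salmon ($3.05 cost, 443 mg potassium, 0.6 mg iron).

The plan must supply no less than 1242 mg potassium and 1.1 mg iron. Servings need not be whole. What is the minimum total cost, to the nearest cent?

$8.55

An LP optimum is at a vertex; with two nutrient constraints at most two foods are used. Check each candidate.
cheddar only: max(1242/36, 1.1/0.2) = 34.5 servings → $17.25.
salmon only: max(1242/443, 1.1/0.6) = 2.804 servings → $8.55.
cheddar + salmon: the both-tight solution has a negative serving — not a feasible corner.
The minimum over all feasible corners is $8.55.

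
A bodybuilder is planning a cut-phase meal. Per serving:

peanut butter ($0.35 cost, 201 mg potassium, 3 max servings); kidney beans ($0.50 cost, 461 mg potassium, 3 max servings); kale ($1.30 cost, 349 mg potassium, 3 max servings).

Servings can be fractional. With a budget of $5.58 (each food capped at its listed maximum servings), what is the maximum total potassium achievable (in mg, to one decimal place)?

Potassium per dollar: kidney beans 922, peanut butter 574.3, kale 268.5.
Take 3 servings of kidney beans: spends $1.50, +1383.0 mg potassium (running total 1383.0 mg).
Take 3 servings of peanut butter: spends $1.05, +603.0 mg potassium (running total 1986.0 mg).
Take 2.331 servings of kale: spends $3.03, +813.4 mg potassium (running total 2799.4 mg).
Filling greedily by potassium-per-dollar is optimal for one linear limit, giving 2799.4 mg.

2799.4 mg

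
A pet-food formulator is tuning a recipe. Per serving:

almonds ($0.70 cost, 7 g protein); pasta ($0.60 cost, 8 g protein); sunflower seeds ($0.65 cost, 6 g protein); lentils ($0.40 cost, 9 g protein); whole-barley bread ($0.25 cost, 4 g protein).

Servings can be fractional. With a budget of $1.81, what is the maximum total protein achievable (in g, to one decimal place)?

Protein per dollar: lentils 22.5, whole-barley bread 16, pasta 13.33, almonds 10, sunflower seeds 9.231.
With no serving limits, spend the whole cost allowance on lentils: $1.81 / $0.40 × 9 g = 40.7 g.

40.7 g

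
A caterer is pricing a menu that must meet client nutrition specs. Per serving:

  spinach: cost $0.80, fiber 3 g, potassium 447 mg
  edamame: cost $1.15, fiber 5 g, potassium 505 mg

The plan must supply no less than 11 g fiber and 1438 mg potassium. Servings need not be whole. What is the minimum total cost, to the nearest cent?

$2.78

For a min-cost LP with two ≥-constraints, a basic feasible solution has at most two positive variables.
spinach only: max(11/3, 1438/447) = 3.667 servings → $2.93.
edamame only: max(11/5, 1438/505) = 2.848 servings → $3.27.
spinach + edamame with both tight: 2.271 servings and 0.8375 servings → $2.78.
Cheapest feasible corner: $2.78.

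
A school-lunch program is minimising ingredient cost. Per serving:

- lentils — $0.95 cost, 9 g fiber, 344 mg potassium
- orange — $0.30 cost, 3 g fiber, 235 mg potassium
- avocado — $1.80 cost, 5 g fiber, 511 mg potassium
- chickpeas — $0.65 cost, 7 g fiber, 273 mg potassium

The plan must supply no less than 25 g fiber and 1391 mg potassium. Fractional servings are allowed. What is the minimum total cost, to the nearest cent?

The cheapest plan sits at a corner of the feasible region — with two constraints it uses at most two foods.
lentils only: max(25/9, 1391/344) = 4.044 servings → $3.84.
orange only: max(25/3, 1391/235) = 8.333 servings → $2.50.
avocado only: max(25/5, 1391/511) = 5 servings → $9.00.
chickpeas only: max(25/7, 1391/273) = 5.095 servings → $3.31.
lentils + orange with both tight: 1.572 servings and 3.619 servings → $2.58.
lentils + avocado with both tight: 2.022 servings and 1.361 servings → $4.37.
lentils + chickpeas: the both-tight solution has a negative serving — not a feasible corner.
orange + avocado: intersection lies outside the first quadrant.
orange + chickpeas with both tight: 3.525 servings and 2.061 servings → $2.40.
avocado + chickpeas with both tight: 1.316 servings and 2.631 servings → $4.08.
Cheapest feasible corner: $2.40.

$2.40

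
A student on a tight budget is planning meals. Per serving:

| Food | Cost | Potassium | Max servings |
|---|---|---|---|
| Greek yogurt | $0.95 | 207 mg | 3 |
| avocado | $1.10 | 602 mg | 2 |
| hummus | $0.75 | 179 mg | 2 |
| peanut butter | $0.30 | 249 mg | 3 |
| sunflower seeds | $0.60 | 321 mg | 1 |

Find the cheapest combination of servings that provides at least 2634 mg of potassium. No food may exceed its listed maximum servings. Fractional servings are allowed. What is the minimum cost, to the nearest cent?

$5.22

Cost per mg of potassium: peanut butter $0.0012, avocado $0.0018, sunflower seeds $0.0019, hummus $0.0042, Greek yogurt $0.0046.
Take 3 servings of peanut butter: +747.0 mg potassium for $0.90 (total $0.90, still need 1887.0 mg).
Take 2 servings of avocado: +1204.0 mg potassium for $2.20 (total $3.10, still need 683.0 mg).
Take 1 serving of sunflower seeds: +321.0 mg potassium for $0.60 (total $3.70, still need 362.0 mg).
Take 2 servings of hummus: +358.0 mg potassium for $1.50 (total $5.20, still need 4.0 mg).
Take 0.01932 servings of Greek yogurt: +4.0 mg potassium for $0.02 (total $5.22, still need 0.0 mg).
Greedy by cheapest-per-mg is optimal for a single linear constraint, so the minimum cost is $5.22.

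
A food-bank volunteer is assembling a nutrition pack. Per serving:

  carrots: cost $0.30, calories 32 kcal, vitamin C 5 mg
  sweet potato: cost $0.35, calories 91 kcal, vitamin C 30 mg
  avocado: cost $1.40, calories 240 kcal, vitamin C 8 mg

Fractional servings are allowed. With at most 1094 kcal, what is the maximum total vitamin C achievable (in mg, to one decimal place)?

360.7 mg

Vitamin C per kcal: sweet potato 0.3297, carrots 0.1562, avocado 0.03333.
With no serving limits, spend the whole calories allowance on sweet potato: 1094 kcal / 91 kcal × 30 mg = 360.7 mg.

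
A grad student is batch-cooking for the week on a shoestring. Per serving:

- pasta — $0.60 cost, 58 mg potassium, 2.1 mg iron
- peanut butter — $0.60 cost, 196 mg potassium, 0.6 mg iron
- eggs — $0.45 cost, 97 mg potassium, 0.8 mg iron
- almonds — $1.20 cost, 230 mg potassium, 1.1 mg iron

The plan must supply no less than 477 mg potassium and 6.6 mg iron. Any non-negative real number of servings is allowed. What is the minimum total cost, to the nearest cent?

An LP optimum is at a vertex; with two nutrient constraints at most two foods are used. Check each candidate.
pasta only: max(477/58, 6.6/2.1) = 8.224 servings → $4.93.
peanut butter only: max(477/196, 6.6/0.6) = 11 servings → $6.60.
eggs only: max(477/97, 6.6/0.8) = 8.25 servings → $3.71.
almonds only: max(477/230, 6.6/1.1) = 6 servings → $7.20.
pasta + peanut butter with both tight: 2.674 servings and 1.643 servings → $2.59.
pasta + eggs with both tight: 1.644 servings and 3.935 servings → $2.76.
pasta + almonds with both tight: 2.37 servings and 1.476 servings → $3.19.
peanut butter + eggs: the both-tight solution has a negative serving — not a feasible corner.
peanut butter + almonds: the both-tight solution has a negative serving — not a feasible corner.
eggs + almonds with both targets exact would need a negative amount; discard.
Cheapest feasible corner: $2.59.

$2.59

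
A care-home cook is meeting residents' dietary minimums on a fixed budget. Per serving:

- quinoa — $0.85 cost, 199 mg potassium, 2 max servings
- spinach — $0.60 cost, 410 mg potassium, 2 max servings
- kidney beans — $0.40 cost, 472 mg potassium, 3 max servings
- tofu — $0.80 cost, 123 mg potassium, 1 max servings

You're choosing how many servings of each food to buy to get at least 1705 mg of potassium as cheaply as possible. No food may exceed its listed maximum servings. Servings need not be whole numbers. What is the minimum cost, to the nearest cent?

Cost per mg of potassium: kidney beans $0.0008, spinach $0.0015, quinoa $0.0043, tofu $0.0065.
Take 3 servings of kidney beans: +1416.0 mg potassium for $1.20 (total $1.20, still need 289.0 mg).
Take 0.7049 servings of spinach: +289.0 mg potassium for $0.42 (total $1.62, still need 0.0 mg).
Greedy by cheapest-per-mg is optimal for a single linear constraint, so the minimum cost is $1.62.

$1.62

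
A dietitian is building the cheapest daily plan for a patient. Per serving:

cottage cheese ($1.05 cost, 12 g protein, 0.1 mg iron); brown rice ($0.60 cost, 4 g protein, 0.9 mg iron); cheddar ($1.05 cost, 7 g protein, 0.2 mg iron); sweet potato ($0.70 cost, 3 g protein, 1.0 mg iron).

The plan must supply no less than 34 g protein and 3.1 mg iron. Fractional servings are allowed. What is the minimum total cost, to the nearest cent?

$3.79

Minimising a linear cost over {protein ≥ 34, iron ≥ 3.1, servings ≥ 0} — the optimum is at a vertex, using one or two foods.
cottage cheese only: max(34/12, 3.1/0.1) = 31 servings → $32.55.
brown rice only: max(34/4, 3.1/0.9) = 8.5 servings → $5.10.
cheddar only: max(34/7, 3.1/0.2) = 15.5 servings → $16.27.
sweet potato only: max(34/3, 3.1/1.0) = 11.33 servings → $7.93.
cottage cheese + brown rice with both tight: 1.75 servings and 3.25 servings → $3.79.
cottage cheese + cheddar with both targets exact would need a negative amount; discard.
cottage cheese + sweet potato with both tight: 2.111 servings and 2.889 servings → $4.24.
brown rice + cheddar with both tight: 2.709 servings and 3.309 servings → $5.10.
brown rice + sweet potato with both targets exact would need a negative amount; discard.
cheddar + sweet potato with both tight: 3.859 servings and 2.328 servings → $5.68.
So the least-cost plan costs $3.79.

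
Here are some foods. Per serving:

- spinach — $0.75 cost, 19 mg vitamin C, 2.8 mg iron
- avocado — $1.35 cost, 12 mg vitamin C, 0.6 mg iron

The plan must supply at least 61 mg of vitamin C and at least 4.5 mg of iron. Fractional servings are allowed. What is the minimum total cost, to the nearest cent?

This is a tiny linear program; its minimum lies at a vertex of the feasible set. List the vertices and price them.
spinach only: max(61/19, 4.5/2.8) = 3.211 servings → $2.41.
avocado only: max(61/12, 4.5/0.6) = 7.5 servings → $10.12.
spinach + avocado with both tight: 0.7838 servings and 3.842 servings → $5.78.
The minimum over all feasible corners is $2.41.

$2.41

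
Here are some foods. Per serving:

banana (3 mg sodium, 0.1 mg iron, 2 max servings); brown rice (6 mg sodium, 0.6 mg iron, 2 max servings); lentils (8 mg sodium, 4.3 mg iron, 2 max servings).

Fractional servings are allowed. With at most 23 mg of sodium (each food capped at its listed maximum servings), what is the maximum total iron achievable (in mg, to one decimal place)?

9.3 mg

Iron per mg sodium: lentils 0.5375, brown rice 0.1, banana 0.03333.
Take 2 servings of lentils: uses 16 mg sodium, +8.6 mg iron (running total 8.6 mg).
Take 1.167 servings of brown rice: uses 7 mg sodium, +0.7 mg iron (running total 9.3 mg).
Filling greedily by iron-per-mg sodium is optimal for one linear limit, giving 9.3 mg.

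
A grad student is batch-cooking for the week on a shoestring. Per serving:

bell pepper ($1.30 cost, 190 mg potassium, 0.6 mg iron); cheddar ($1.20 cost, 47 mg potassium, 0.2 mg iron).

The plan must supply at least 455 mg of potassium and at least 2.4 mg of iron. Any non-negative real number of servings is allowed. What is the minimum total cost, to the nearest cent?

$5.20

With two linear requirements the optimum uses one or two foods; enumerate the corners.
bell pepper only: max(455/190, 2.4/0.6) = 4 servings → $5.20.
cheddar only: max(455/47, 2.4/0.2) = 12 servings → $14.40.
bell pepper + cheddar: the both-tight solution has a negative serving — not a feasible corner.
Cheapest feasible corner: $5.20.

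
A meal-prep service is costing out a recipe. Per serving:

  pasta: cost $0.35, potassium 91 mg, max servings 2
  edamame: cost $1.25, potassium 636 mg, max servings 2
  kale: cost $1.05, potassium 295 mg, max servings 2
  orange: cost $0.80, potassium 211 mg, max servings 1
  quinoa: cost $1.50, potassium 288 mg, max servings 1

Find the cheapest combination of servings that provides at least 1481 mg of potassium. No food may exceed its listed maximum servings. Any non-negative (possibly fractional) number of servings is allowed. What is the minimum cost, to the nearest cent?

$3.24

Cost per mg of potassium: edamame $0.0020, kale $0.0036, orange $0.0038, pasta $0.0038, quinoa $0.0052.
Take 2 servings of edamame: +1272.0 mg potassium for $2.50 (total $2.50, still need 209.0 mg).
Take 0.7085 servings of kale: +209.0 mg potassium for $0.74 (total $3.24, still need 0.0 mg).
Filling from the cheapest source first is optimal under one linear minimum: $3.24.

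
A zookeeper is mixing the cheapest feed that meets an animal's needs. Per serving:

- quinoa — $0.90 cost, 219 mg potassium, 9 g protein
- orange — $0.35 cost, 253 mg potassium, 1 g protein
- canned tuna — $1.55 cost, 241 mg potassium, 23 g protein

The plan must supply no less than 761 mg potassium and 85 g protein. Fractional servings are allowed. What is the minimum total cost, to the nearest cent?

$5.73

At the optimum either one food covers both requirements or two foods hit both targets exactly; no other combination can be cheaper.
quinoa only: max(761/219, 85/9) = 9.444 servings → $8.50.
orange only: max(761/253, 85/1) = 85 servings → $29.75.
canned tuna only: max(761/241, 85/23) = 3.696 servings → $5.73.
quinoa + orange: intersection lies outside the first quadrant.
quinoa + canned tuna with both targets exact would need a negative amount; discard.
orange + canned tuna: intersection lies outside the first quadrant.
So the least-cost plan costs $5.73.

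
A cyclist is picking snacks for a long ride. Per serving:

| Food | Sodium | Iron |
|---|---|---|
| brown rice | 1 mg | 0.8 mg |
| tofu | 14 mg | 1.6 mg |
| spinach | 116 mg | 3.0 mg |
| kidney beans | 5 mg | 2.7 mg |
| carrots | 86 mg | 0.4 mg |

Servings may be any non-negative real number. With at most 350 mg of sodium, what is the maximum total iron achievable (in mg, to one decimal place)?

280.0 mg

Iron per mg sodium: brown rice 0.8, kidney beans 0.54, tofu 0.1143, spinach 0.02586, carrots 0.004651.
With no serving limits, spend the whole sodium allowance on brown rice: 350 mg / 1 mg × 0.8 mg = 280.0 mg.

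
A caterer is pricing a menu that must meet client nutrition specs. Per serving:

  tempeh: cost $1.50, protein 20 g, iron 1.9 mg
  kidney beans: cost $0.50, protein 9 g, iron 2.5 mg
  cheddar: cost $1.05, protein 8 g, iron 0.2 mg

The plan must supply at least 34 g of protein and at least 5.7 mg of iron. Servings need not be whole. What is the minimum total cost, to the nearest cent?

With two linear requirements the optimum uses one or two foods; enumerate the corners.
tempeh only: max(34/20, 5.7/1.9) = 3 servings → $4.50.
kidney beans only: max(34/9, 5.7/2.5) = 3.778 servings → $1.89.
cheddar only: max(34/8, 5.7/0.2) = 28.5 servings → $29.93.
tempeh + kidney beans with both tight: 1.024 servings and 1.502 servings → $2.29.
tempeh + cheddar: the both-tight solution has a negative serving — not a feasible corner.
kidney beans + cheddar with both tight: 2.132 servings and 1.852 servings → $3.01.
Cheapest feasible corner: $1.89.

$1.89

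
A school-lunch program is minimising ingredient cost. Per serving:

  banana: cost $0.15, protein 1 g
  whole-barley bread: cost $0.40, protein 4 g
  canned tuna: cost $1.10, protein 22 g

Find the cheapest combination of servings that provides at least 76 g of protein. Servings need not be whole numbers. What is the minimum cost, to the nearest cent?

Cost per g of protein: canned tuna $0.0500, whole-barley bread $0.1000, banana $0.1500.
With no serving limits, use only canned tuna: 76 g / 22 g = 3.455 servings × $1.10 = $3.80.

$3.80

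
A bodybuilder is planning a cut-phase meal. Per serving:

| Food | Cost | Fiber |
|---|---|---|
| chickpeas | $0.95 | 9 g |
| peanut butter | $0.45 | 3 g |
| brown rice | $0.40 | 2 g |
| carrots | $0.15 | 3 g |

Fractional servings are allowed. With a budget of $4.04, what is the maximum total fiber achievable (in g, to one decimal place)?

80.8 g

Fiber per dollar: carrots 20, chickpeas 9.474, peanut butter 6.667, brown rice 5.
With no serving limits, spend the whole cost allowance on carrots: $4.04 / $0.15 × 3 g = 80.8 g.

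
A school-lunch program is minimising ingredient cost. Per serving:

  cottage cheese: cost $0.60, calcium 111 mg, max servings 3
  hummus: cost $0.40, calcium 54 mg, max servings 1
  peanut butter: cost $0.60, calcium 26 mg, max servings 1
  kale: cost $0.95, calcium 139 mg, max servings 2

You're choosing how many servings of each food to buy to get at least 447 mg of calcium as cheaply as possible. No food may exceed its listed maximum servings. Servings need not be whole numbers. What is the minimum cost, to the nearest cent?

$2.58

Cost per mg of calcium: cottage cheese $0.0054, kale $0.0068, hummus $0.0074, peanut butter $0.0231.
Take 3 servings of cottage cheese: +333.0 mg calcium for $1.80 (total $1.80, still need 114.0 mg).
Take 0.8201 servings of kale: +114.0 mg calcium for $0.78 (total $2.58, still need 0.0 mg).
Filling from the cheapest source first is optimal under one linear minimum: $2.58.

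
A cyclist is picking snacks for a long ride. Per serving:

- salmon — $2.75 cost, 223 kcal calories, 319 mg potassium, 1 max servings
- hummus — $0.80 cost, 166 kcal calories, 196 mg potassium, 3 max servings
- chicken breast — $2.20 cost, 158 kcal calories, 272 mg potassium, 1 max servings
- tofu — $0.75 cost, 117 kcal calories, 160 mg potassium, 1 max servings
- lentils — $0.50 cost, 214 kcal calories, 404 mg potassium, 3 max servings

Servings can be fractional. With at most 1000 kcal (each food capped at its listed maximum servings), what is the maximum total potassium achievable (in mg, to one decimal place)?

Potassium per kcal: lentils 1.888, chicken breast 1.722, salmon 1.43, tofu 1.368, hummus 1.181.
Take 3 servings of lentils: uses 642 kcal, +1212.0 mg potassium (running total 1212.0 mg).
Take 1 serving of chicken breast: uses 158 kcal, +272.0 mg potassium (running total 1484.0 mg).
Take 0.8969 servings of salmon: uses 200 kcal, +286.1 mg potassium (running total 1770.1 mg).
Greedy by best ratio exhausts the calories allowance optimally: 1770.1 mg.

1770.1 mg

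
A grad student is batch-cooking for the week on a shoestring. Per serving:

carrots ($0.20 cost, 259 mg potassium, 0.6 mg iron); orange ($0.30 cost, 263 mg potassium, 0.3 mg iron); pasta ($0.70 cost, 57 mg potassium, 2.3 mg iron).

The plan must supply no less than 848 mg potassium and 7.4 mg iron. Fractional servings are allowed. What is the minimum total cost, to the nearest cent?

$2.30

Compare the cost at each extreme point of the feasible region.
carrots only: max(848/259, 7.4/0.6) = 12.33 servings → $2.47.
orange only: max(848/263, 7.4/0.3) = 24.67 servings → $7.40.
pasta only: max(848/57, 7.4/2.3) = 14.88 servings → $10.41.
carrots + orange: intersection lies outside the first quadrant.
carrots + pasta with both tight: 2.722 servings and 2.507 servings → $2.30.
orange + pasta with both tight: 2.601 servings and 2.878 servings → $2.79.
So the least-cost plan costs $2.30.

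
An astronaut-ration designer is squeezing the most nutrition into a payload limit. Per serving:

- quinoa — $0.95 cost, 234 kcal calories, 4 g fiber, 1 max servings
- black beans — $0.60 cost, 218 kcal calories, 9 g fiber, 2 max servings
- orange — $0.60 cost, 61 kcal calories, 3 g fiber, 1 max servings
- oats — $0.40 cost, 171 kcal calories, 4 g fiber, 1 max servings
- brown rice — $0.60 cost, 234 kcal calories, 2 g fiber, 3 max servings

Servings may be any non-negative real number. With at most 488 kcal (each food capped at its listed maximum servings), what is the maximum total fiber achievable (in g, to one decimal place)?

20.6 g

Fiber per kcal: orange 0.04918, black beans 0.04128, oats 0.02339, quinoa 0.01709, brown rice 0.008547.
Take 1 serving of orange: uses 61 kcal, +3.0 g fiber (running total 3.0 g).
Take 1.959 servings of black beans: uses 427 kcal, +17.6 g fiber (running total 20.6 g).
Greedy by best ratio exhausts the calories allowance optimally: 20.6 g.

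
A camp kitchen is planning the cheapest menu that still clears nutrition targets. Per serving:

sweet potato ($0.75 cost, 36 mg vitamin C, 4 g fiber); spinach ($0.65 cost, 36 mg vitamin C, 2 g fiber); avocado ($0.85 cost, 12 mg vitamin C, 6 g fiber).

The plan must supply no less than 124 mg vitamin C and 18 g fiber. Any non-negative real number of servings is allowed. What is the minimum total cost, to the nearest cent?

$3.13

This is a tiny linear program; its minimum lies at a vertex of the feasible set. List the vertices and price them.
sweet potato only: max(124/36, 18/4) = 4.5 servings → $3.38.
spinach only: max(124/36, 18/2) = 9 servings → $5.85.
avocado only: max(124/12, 18/6) = 10.33 servings → $8.78.
sweet potato + spinach: intersection lies outside the first quadrant.
sweet potato + avocado with both tight: 3.143 servings and 0.9048 servings → $3.13.
spinach + avocado with both tight: 2.75 servings and 2.083 servings → $3.56.
The minimum over all feasible corners is $3.13.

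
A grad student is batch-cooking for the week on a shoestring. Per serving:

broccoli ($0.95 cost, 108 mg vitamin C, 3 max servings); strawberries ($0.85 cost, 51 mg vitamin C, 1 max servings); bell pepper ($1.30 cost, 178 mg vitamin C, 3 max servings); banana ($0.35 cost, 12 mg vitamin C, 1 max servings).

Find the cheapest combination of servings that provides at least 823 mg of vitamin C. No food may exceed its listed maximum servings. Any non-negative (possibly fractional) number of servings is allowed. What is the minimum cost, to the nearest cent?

$6.44

Cost per mg of vitamin C: bell pepper $0.0073, broccoli $0.0088, strawberries $0.0167, banana $0.0292.
Take 3 servings of bell pepper: +534.0 mg vitamin C for $3.90 (total $3.90, still need 289.0 mg).
Take 2.676 servings of broccoli: +289.0 mg vitamin C for $2.54 (total $6.44, still need 0.0 mg).
Greedy by cheapest-per-mg is optimal for a single linear constraint, so the minimum cost is $6.44.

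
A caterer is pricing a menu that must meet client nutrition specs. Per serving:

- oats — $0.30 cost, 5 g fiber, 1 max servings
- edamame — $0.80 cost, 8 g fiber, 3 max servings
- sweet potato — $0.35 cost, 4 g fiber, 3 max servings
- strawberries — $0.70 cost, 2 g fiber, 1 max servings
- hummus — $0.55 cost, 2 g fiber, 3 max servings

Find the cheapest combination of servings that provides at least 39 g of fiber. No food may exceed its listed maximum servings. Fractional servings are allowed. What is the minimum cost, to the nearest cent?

Cost per g of fiber: oats $0.0600, sweet potato $0.0875, edamame $0.1000, hummus $0.2750, strawberries $0.3500.
Take 1 serving of oats: +5.0 g fiber for $0.30 (total $0.30, still need 34.0 g).
Take 3 servings of sweet potato: +12.0 g fiber for $1.05 (total $1.35, still need 22.0 g).
Take 2.75 servings of edamame: +22.0 g fiber for $2.20 (total $3.55, still need 0.0 g).
Greedy by cheapest-per-g is optimal for a single linear constraint, so the minimum cost is $3.55.

$3.55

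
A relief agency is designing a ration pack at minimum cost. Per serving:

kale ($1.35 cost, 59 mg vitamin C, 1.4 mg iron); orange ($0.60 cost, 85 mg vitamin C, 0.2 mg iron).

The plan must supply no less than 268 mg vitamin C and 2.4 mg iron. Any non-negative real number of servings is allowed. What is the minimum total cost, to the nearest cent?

$3.20

Two binding constraints pin down two serving amounts, so the optimal mix uses at most two foods. The candidates are each food alone (scaled to the tighter of vitamin C/iron) and each pair with both constraints tight.
kale only: max(268/59, 2.4/1.4) = 4.542 servings → $6.13.
orange only: max(268/85, 2.4/0.2) = 12 servings → $7.20.
kale + orange with both tight: 1.403 servings and 2.179 servings → $3.20.
So the least-cost plan costs $3.20.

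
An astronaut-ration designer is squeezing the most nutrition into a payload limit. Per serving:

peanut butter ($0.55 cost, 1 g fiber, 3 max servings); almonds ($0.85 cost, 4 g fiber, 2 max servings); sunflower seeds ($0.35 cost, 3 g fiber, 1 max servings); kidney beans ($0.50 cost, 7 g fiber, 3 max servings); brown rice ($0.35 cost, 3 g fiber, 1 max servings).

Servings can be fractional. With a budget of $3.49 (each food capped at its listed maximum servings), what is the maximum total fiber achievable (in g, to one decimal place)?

33.1 g

Fiber per dollar: kidney beans 14, sunflower seeds 8.571, brown rice 8.571, almonds 4.706, peanut butter 1.818.
Take 3 servings of kidney beans: spends $1.50, +21.0 g fiber (running total 21.0 g).
Take 1 serving of sunflower seeds: spends $0.35, +3.0 g fiber (running total 24.0 g).
Take 1 serving of brown rice: spends $0.35, +3.0 g fiber (running total 27.0 g).
Take 1.518 servings of almonds: spends $1.29, +6.1 g fiber (running total 33.1 g).
Filling greedily by fiber-per-dollar is optimal for one linear limit, giving 33.1 g.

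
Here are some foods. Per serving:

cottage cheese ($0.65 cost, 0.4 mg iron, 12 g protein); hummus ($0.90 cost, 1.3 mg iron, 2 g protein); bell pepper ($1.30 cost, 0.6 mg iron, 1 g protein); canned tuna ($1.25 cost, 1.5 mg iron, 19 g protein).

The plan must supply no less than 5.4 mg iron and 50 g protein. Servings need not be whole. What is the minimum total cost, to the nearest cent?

At the optimum either one food covers both requirements or two foods hit both targets exactly; no other combination can be cheaper.
cottage cheese only: max(5.4/0.4, 50/12) = 13.5 servings → $8.78.
hummus only: max(5.4/1.3, 50/2) = 25 servings → $22.50.
bell pepper only: max(5.4/0.6, 50/1) = 50 servings → $65.00.
canned tuna only: max(5.4/1.5, 50/19) = 3.6 servings → $4.50.
cottage cheese + hummus with both tight: 3.662 servings and 3.027 servings → $5.10.
cottage cheese + bell pepper with both tight: 3.618 servings and 6.588 servings → $10.92.
cottage cheese + canned tuna: the both-tight solution has a negative serving — not a feasible corner.
hummus + bell pepper: intersection lies outside the first quadrant.
hummus + canned tuna with both tight: 1.272 servings and 2.498 servings → $4.27.
bell pepper + canned tuna with both tight: 2.788 servings and 2.485 servings → $6.73.
The minimum over all feasible corners is $4.27.

$4.27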